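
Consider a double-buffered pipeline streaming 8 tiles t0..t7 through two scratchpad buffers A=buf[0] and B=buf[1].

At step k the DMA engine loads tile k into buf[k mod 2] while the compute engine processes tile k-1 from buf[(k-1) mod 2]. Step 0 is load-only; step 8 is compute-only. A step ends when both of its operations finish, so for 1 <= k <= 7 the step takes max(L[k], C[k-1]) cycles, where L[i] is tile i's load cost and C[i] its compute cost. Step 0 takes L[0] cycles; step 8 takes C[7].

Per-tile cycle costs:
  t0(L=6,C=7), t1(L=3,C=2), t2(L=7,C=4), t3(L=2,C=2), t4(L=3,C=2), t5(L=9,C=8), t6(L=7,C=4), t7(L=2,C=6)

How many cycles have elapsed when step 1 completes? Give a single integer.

end_cycle[1] = 13

  0. 6=6c; end=6; A:t0 B:-
  1. max(3,7)=7c; end=13; A:t0 B:t1
  2. max(7,2)=7c; end=20; A:t2 B:t1
  3. max(2,4)=4c; end=24; A:t2 B:t3
  4. max(3,2)=3c; end=27; A:t4 B:t3
  5. max(9,2)=9c; end=36; A:t4 B:t5
  6. max(7,8)=8c; end=44; A:t6 B:t5
  7. max(2,4)=4c; end=48; A:t6 B:t7
  8. 6=6c; end=54; A:t6 B:t7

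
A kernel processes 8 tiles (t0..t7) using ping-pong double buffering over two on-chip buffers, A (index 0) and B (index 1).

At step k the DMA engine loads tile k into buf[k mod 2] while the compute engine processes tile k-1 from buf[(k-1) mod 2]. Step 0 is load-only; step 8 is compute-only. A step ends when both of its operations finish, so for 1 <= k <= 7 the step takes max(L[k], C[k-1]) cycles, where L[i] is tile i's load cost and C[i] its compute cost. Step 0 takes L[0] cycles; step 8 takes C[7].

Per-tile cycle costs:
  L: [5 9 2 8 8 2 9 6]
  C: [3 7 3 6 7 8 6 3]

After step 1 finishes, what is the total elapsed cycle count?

[0] DMA t0→A (5c) ∥ CU idle ⇒ 5c, clock 5
[1] DMA t1→B (9c) ∥ CU A:t0 (3c) ⇒ 9c, clock 14
[2] DMA t2→A (2c) ∥ CU B:t1 (7c) ⇒ 7c, clock 21
[3] DMA t3→B (8c) ∥ CU A:t2 (3c) ⇒ 8c, clock 29
[4] DMA t4→A (8c) ∥ CU B:t3 (6c) ⇒ 8c, clock 37
[5] DMA t5→B (2c) ∥ CU A:t4 (7c) ⇒ 7c, clock 44
[6] DMA t6→A (9c) ∥ CU B:t5 (8c) ⇒ 9c, clock 53
[7] DMA t7→B (6c) ∥ CU A:t6 (6c) ⇒ 6c, clock 59
[8] DMA idle ∥ CU B:t7 (3c) ⇒ 3c, clock 62

end_cycle[1] = 14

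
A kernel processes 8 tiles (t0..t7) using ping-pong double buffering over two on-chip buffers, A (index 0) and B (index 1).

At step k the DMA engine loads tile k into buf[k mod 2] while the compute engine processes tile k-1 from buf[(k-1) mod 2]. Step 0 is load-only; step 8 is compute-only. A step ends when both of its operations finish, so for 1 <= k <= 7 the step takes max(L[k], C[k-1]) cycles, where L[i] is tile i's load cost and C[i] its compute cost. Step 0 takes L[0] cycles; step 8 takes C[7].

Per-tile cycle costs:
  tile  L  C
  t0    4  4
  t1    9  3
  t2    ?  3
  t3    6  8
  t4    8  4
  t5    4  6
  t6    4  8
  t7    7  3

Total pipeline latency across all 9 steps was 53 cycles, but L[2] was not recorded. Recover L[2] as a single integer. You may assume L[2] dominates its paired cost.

L[2] = 5

step 0: dur = L[0]=4 = 4
step 1: dur = max(L[1]=9, C[0]=4) = 9
step 2: dur = max(L[2]=?, C[1]=3) = L[2]  (unknown; binding)
step 3: dur = max(L[3]=6, C[2]=3) = 6
step 4: dur = max(L[4]=8, C[3]=8) = 8
step 5: dur = max(L[5]=4, C[4]=4) = 4
step 6: dur = max(L[6]=4, C[5]=6) = 6
step 7: dur = max(L[7]=7, C[6]=8) = 8
step 8: dur = C[7]=3 = 3
sum of known step durations = 48
dur[2] = total - known = 53 - 48 = 5
L[2] is the binding max in step 2, so L[2] = dur[2] = 5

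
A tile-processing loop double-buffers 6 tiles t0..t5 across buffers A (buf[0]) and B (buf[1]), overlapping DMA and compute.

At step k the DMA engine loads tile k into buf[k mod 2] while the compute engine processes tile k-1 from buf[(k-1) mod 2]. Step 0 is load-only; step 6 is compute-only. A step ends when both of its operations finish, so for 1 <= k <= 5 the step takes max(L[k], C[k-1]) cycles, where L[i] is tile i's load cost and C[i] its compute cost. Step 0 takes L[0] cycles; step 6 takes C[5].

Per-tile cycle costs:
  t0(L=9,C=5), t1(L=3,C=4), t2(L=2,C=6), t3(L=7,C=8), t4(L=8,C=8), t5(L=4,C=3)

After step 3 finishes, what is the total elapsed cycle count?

end_cycle[3] = 25

step 0: L[0]=9 → dur=9, Σ=9 | A=load:t0 B=idle [load-only]
step 1: L[1]=3 C[0]=5 → dur=5, Σ=14 | A=compute:t0 B=load:t1 [compute-bound]
step 2: L[2]=2 C[1]=4 → dur=4, Σ=18 | A=load:t2 B=compute:t1 [compute-bound]
step 3: L[3]=7 C[2]=6 → dur=7, Σ=25 | A=compute:t2 B=load:t3 [load-bound]
step 4: L[4]=8 C[3]=8 → dur=8, Σ=33 | A=load:t4 B=compute:t3 [tied]
step 5: L[5]=4 C[4]=8 → dur=8, Σ=41 | A=compute:t4 B=load:t5 [compute-bound]
step 6: C[5]=3 → dur=3, Σ=44 | A=idle B=compute:t5 [compute-only]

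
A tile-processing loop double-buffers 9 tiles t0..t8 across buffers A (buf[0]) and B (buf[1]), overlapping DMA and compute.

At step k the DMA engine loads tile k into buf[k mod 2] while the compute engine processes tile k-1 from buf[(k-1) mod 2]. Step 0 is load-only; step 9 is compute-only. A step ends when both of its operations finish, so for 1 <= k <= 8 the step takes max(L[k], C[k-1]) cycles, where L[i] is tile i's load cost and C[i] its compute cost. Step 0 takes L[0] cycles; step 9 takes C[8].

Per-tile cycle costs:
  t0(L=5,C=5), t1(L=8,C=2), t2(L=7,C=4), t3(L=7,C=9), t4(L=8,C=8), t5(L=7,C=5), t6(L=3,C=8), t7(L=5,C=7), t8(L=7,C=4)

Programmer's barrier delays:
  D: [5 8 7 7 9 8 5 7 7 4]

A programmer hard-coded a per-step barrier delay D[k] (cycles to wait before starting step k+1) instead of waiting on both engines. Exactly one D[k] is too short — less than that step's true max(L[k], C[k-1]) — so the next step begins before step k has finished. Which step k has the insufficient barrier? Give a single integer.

k=0 barrier L[0]=5→5c, D[0]=5 ok
k=1 barrier max(L[1]=8,C[0]=5)→8c, D[1]=8 ok
k=2 barrier max(L[2]=7,C[1]=2)→7c, D[2]=7 ok
k=3 barrier max(L[3]=7,C[2]=4)→7c, D[3]=7 ok
k=4 barrier max(L[4]=8,C[3]=9)→9c, D[4]=9 ok
k=5 barrier max(L[5]=7,C[4]=8)→8c, D[5]=8 ok
k=6 barrier max(L[6]=3,C[5]=5)→5c, D[6]=5 ok
k=7 barrier max(L[7]=5,C[6]=8)→8c, D[7]=7 SHORT
k=8 barrier max(L[8]=7,C[7]=7)→7c, D[8]=7 ok
k=9 barrier C[8]=4→4c, D[9]=4 ok

hazard at step 7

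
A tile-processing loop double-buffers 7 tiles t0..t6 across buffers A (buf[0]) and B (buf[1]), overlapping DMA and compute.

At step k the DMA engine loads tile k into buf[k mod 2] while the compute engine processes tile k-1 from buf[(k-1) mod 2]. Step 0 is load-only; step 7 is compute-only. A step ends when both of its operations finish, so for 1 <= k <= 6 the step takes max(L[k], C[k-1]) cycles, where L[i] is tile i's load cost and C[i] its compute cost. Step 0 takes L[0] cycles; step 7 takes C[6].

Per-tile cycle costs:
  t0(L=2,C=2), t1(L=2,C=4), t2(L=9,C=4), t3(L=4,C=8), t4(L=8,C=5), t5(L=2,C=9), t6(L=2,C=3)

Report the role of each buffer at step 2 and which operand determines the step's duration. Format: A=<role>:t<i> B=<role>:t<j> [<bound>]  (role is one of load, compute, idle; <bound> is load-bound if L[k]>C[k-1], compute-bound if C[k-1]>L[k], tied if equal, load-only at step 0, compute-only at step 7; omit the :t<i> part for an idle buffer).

k=0 load=t0/2c comp=- wait=2 total=2
k=1 load=t1/2c comp=t0/2c wait=2 total=4
k=2 load=t2/9c comp=t1/4c wait=9 total=13
k=3 load=t3/4c comp=t2/4c wait=4 total=17
k=4 load=t4/8c comp=t3/8c wait=8 total=25
k=5 load=t5/2c comp=t4/5c wait=5 total=30
k=6 load=t6/2c comp=t5/9c wait=9 total=39
k=7 load=- comp=t6/3c wait=3 total=42

step 2: A=load:t2 B=compute:t1 [load-bound]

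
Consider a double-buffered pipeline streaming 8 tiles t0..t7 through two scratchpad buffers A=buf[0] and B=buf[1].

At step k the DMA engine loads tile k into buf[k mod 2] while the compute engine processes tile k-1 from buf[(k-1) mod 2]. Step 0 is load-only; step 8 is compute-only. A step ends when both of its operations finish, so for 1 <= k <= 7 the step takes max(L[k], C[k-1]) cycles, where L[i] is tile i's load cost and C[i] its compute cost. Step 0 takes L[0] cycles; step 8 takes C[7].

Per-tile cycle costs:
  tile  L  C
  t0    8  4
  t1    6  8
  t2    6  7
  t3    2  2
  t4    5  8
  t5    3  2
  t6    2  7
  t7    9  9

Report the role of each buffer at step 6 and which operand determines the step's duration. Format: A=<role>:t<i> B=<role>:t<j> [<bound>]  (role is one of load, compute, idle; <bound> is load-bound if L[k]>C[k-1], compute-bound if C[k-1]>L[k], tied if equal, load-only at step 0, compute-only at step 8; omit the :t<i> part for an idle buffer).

step 0: L[0]=8 → dur=8, Σ=8 | A=load:t0 B=idle [load-only]
step 1: L[1]=6 C[0]=4 → dur=6, Σ=14 | A=compute:t0 B=load:t1 [load-bound]
step 2: L[2]=6 C[1]=8 → dur=8, Σ=22 | A=load:t2 B=compute:t1 [compute-bound]
step 3: L[3]=2 C[2]=7 → dur=7, Σ=29 | A=compute:t2 B=load:t3 [compute-bound]
step 4: L[4]=5 C[3]=2 → dur=5, Σ=34 | A=load:t4 B=compute:t3 [load-bound]
step 5: L[5]=3 C[4]=8 → dur=8, Σ=42 | A=compute:t4 B=load:t5 [compute-bound]
step 6: L[6]=2 C[5]=2 → dur=2, Σ=44 | A=load:t6 B=compute:t5 [tied]
step 7: L[7]=9 C[6]=7 → dur=9, Σ=53 | A=compute:t6 B=load:t7 [load-bound]
step 8: C[7]=9 → dur=9, Σ=62 | A=idle B=compute:t7 [compute-only]

step 6: A=load:t6 B=compute:t5 [tied]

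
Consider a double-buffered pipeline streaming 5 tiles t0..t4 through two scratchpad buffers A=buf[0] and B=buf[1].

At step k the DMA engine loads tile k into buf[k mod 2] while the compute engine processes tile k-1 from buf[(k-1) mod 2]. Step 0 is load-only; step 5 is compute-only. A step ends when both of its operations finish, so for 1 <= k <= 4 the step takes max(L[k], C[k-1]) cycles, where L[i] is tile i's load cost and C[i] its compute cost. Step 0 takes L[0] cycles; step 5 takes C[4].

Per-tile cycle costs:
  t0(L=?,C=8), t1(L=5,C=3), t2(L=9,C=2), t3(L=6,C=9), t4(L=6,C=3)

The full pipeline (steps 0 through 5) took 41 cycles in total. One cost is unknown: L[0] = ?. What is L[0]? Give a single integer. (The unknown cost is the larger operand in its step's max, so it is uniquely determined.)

step 0 | dur = L[0]=? = L[0]  (unknown; binding)
step 1 | dur = max(L[1]=5, C[0]=8) = 8
step 2 | dur = max(L[2]=9, C[1]=3) = 9
step 3 | dur = max(L[3]=6, C[2]=2) = 6
step 4 | dur = max(L[4]=6, C[3]=9) = 9
step 5 | dur = C[4]=3 = 3
sum of known step durations = 35
dur[0] = total - known = 41 - 35 = 6
L[0] is the binding max in step 0, so L[0] = dur[0] = 6

L[0] = 6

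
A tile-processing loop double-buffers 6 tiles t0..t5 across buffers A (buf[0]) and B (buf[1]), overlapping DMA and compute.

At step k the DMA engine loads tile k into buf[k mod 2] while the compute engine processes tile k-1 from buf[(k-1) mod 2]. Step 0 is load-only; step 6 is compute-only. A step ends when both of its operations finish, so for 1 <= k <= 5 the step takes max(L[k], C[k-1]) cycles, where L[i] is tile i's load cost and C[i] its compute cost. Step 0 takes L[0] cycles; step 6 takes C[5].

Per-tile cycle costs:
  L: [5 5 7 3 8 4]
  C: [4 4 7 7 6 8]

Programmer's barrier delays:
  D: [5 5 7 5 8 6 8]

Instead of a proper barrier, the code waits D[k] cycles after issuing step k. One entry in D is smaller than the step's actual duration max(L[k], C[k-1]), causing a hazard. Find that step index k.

[0] required=L[0]=5=5 vs D=5 ok
[1] required=max(L[1]=5,C[0]=4)=5 vs D=5 ok
[2] required=max(L[2]=7,C[1]=4)=7 vs D=7 ok
[3] required=max(L[3]=3,C[2]=7)=7 vs D=5 SHORT
[4] required=max(L[4]=8,C[3]=7)=8 vs D=8 ok
[5] required=max(L[5]=4,C[4]=6)=6 vs D=6 ok
[6] required=C[5]=8=8 vs D=8 ok

hazard at step 3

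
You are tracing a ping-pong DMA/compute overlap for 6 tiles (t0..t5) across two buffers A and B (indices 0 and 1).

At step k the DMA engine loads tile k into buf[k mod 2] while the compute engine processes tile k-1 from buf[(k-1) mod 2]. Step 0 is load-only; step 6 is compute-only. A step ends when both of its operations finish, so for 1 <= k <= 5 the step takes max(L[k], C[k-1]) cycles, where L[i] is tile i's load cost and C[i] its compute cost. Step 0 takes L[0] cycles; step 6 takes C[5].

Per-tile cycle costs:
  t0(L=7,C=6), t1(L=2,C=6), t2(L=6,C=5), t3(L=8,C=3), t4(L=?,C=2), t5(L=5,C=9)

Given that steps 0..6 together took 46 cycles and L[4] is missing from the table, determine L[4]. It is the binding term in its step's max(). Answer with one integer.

step 0 | dur = L[0]=7 = 7
step 1 | dur = max(L[1]=2, C[0]=6) = 6
step 2 | dur = max(L[2]=6, C[1]=6) = 6
step 3 | dur = max(L[3]=8, C[2]=5) = 8
step 4 | dur = max(L[4]=?, C[3]=3) = L[4]  (unknown; binding)
step 5 | dur = max(L[5]=5, C[4]=2) = 5
step 6 | dur = C[5]=9 = 9
sum of known step durations = 41
dur[4] = total - known = 46 - 41 = 5
L[4] is the binding max in step 4, so L[4] = dur[4] = 5

L[4] = 5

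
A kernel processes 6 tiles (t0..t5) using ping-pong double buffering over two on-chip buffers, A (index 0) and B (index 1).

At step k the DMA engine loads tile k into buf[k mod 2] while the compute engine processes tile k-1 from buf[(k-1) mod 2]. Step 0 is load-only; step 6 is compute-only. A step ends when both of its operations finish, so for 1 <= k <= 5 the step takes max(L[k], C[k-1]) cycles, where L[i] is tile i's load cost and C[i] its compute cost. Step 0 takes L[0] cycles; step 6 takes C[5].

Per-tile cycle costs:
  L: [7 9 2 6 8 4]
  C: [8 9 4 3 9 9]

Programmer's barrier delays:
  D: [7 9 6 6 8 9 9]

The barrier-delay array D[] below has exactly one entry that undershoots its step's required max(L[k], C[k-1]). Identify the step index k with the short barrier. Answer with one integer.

hazard at step 2

[0] required=L[0]=7=7 vs D=7 ok
[1] required=max(L[1]=9,C[0]=8)=9 vs D=9 ok
[2] required=max(L[2]=2,C[1]=9)=9 vs D=6 SHORT
[3] required=max(L[3]=6,C[2]=4)=6 vs D=6 ok
[4] required=max(L[4]=8,C[3]=3)=8 vs D=8 ok
[5] required=max(L[5]=4,C[4]=9)=9 vs D=9 ok
[6] required=C[5]=9=9 vs D=9 ok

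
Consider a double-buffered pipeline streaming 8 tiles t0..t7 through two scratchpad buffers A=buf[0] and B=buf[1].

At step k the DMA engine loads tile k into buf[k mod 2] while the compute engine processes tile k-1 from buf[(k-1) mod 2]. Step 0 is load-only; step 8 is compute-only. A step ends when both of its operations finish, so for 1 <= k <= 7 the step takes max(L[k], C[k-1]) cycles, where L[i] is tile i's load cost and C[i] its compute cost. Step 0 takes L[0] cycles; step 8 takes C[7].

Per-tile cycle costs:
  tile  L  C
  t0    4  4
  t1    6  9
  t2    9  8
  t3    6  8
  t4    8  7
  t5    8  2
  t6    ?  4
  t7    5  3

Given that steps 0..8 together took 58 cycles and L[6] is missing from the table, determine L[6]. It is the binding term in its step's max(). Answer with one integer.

step 0 = dur = L[0]=4 = 4
step 1 = dur = max(L[1]=6, C[0]=4) = 6
step 2 = dur = max(L[2]=9, C[1]=9) = 9
step 3 = dur = max(L[3]=6, C[2]=8) = 8
step 4 = dur = max(L[4]=8, C[3]=8) = 8
step 5 = dur = max(L[5]=8, C[4]=7) = 8
step 6 = dur = max(L[6]=?, C[5]=2) = L[6]  (unknown; binding)
step 7 = dur = max(L[7]=5, C[6]=4) = 5
step 8 = dur = C[7]=3 = 3
sum of known step durations = 51
dur[6] = total - known = 58 - 51 = 7
L[6] is the binding max in step 6, so L[6] = dur[6] = 7

L[6] = 7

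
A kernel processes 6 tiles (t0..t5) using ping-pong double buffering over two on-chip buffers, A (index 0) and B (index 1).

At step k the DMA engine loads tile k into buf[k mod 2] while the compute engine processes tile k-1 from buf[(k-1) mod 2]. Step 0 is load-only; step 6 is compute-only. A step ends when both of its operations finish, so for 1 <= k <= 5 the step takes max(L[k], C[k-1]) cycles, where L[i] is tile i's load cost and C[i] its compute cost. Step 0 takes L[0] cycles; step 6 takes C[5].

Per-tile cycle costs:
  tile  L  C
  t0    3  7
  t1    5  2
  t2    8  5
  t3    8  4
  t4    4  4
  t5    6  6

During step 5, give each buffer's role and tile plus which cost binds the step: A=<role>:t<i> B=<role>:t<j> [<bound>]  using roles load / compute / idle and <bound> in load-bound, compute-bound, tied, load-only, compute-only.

step 0: L[0]=3 → dur=3, Σ=3 | A=load:t0 B=idle [load-only]
step 1: L[1]=5 C[0]=7 → dur=7, Σ=10 | A=compute:t0 B=load:t1 [compute-bound]
step 2: L[2]=8 C[1]=2 → dur=8, Σ=18 | A=load:t2 B=compute:t1 [load-bound]
step 3: L[3]=8 C[2]=5 → dur=8, Σ=26 | A=compute:t2 B=load:t3 [load-bound]
step 4: L[4]=4 C[3]=4 → dur=4, Σ=30 | A=load:t4 B=compute:t3 [tied]
step 5: L[5]=6 C[4]=4 → dur=6, Σ=36 | A=compute:t4 B=load:t5 [load-bound]
step 6: C[5]=6 → dur=6, Σ=42 | A=idle B=compute:t5 [compute-only]

step 5: A=compute:t4 B=load:t5 [load-bound]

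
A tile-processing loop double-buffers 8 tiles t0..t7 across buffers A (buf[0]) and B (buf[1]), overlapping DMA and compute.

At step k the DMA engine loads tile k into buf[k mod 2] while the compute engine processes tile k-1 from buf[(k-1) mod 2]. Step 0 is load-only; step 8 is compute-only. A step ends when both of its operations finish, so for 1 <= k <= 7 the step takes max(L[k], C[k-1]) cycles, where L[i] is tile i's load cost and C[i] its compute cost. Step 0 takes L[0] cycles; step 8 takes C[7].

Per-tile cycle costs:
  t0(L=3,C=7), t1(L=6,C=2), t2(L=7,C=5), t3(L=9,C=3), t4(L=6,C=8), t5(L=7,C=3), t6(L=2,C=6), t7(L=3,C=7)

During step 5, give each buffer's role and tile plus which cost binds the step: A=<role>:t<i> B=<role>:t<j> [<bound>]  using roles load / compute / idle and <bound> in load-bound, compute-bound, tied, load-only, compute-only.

step 5: A=compute:t4 B=load:t5 [compute-bound]

k=0 load=t0/3c comp=- wait=3 total=3
k=1 load=t1/6c comp=t0/7c wait=7 total=10
k=2 load=t2/7c comp=t1/2c wait=7 total=17
k=3 load=t3/9c comp=t2/5c wait=9 total=26
k=4 load=t4/6c comp=t3/3c wait=6 total=32
k=5 load=t5/7c comp=t4/8c wait=8 total=40
k=6 load=t6/2c comp=t5/3c wait=3 total=43
k=7 load=t7/3c comp=t6/6c wait=6 total=49
k=8 load=- comp=t7/7c wait=7 total=56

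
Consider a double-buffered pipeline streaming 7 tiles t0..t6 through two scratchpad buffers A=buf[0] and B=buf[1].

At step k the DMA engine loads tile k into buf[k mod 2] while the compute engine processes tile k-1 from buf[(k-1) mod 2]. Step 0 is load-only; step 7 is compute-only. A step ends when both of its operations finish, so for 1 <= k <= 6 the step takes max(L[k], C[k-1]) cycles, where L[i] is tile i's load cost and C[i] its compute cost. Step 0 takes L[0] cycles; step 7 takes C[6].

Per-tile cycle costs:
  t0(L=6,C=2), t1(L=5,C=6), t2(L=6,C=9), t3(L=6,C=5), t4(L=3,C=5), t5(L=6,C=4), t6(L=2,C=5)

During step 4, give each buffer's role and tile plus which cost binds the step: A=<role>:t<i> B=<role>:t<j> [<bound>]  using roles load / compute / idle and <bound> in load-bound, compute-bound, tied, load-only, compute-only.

[0] DMA t0→A (6c) ∥ CU idle ⇒ 6c, clock 6
[1] DMA t1→B (5c) ∥ CU A:t0 (2c) ⇒ 5c, clock 11
[2] DMA t2→A (6c) ∥ CU B:t1 (6c) ⇒ 6c, clock 17
[3] DMA t3→B (6c) ∥ CU A:t2 (9c) ⇒ 9c, clock 26
[4] DMA t4→A (3c) ∥ CU B:t3 (5c) ⇒ 5c, clock 31
[5] DMA t5→B (6c) ∥ CU A:t4 (5c) ⇒ 6c, clock 37
[6] DMA t6→A (2c) ∥ CU B:t5 (4c) ⇒ 4c, clock 41
[7] DMA idle ∥ CU A:t6 (5c) ⇒ 5c, clock 46

step 4: A=load:t4 B=compute:t3 [compute-bound]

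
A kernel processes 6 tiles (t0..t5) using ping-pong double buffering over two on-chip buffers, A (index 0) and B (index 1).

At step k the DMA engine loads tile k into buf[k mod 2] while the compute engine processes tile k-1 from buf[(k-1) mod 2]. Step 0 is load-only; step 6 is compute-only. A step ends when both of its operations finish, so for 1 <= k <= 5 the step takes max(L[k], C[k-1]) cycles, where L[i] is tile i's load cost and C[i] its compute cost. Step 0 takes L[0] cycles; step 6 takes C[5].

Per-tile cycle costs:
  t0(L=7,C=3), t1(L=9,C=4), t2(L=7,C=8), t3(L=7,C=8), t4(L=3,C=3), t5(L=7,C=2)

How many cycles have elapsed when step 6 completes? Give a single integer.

step 0: L[0]=7 → dur=7, Σ=7 | A=load:t0 B=idle [load-only]
step 1: L[1]=9 C[0]=3 → dur=9, Σ=16 | A=compute:t0 B=load:t1 [load-bound]
step 2: L[2]=7 C[1]=4 → dur=7, Σ=23 | A=load:t2 B=compute:t1 [load-bound]
step 3: L[3]=7 C[2]=8 → dur=8, Σ=31 | A=compute:t2 B=load:t3 [compute-bound]
step 4: L[4]=3 C[3]=8 → dur=8, Σ=39 | A=load:t4 B=compute:t3 [compute-bound]
step 5: L[5]=7 C[4]=3 → dur=7, Σ=46 | A=compute:t4 B=load:t5 [load-bound]
step 6: C[5]=2 → dur=2, Σ=48 | A=idle B=compute:t5 [compute-only]

end_cycle[6] = 48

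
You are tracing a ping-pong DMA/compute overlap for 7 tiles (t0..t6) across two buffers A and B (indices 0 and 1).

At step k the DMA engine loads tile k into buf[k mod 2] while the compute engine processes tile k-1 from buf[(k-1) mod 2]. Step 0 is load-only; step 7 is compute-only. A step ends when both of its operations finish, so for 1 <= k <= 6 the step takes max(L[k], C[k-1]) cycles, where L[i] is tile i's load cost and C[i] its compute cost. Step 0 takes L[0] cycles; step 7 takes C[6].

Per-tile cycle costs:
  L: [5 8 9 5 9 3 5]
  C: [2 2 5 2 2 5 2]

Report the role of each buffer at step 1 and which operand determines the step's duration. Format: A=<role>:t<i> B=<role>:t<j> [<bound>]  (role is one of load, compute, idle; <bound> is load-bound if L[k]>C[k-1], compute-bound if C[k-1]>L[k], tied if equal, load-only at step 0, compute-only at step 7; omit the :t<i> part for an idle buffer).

step 1: A=compute:t0 B=load:t1 [load-bound]

k=0 load=t0/5c comp=- wait=5 total=5
k=1 load=t1/8c comp=t0/2c wait=8 total=13
k=2 load=t2/9c comp=t1/2c wait=9 total=22
k=3 load=t3/5c comp=t2/5c wait=5 total=27
k=4 load=t4/9c comp=t3/2c wait=9 total=36
k=5 load=t5/3c comp=t4/2c wait=3 total=39
k=6 load=t6/5c comp=t5/5c wait=5 total=44
k=7 load=- comp=t6/2c wait=2 total=46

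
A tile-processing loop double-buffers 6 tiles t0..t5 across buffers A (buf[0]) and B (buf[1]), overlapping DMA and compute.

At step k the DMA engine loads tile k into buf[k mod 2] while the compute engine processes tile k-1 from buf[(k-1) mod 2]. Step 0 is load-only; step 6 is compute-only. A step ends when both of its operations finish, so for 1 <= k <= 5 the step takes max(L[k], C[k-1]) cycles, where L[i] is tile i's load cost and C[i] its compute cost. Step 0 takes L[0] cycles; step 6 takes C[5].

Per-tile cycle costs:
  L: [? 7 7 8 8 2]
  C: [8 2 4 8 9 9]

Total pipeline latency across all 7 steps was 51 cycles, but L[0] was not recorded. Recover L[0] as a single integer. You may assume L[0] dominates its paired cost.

step 0 | dur = L[0]=? = L[0]  (unknown; binding)
step 1 | dur = max(L[1]=7, C[0]=8) = 8
step 2 | dur = max(L[2]=7, C[1]=2) = 7
step 3 | dur = max(L[3]=8, C[2]=4) = 8
step 4 | dur = max(L[4]=8, C[3]=8) = 8
step 5 | dur = max(L[5]=2, C[4]=9) = 9
step 6 | dur = C[5]=9 = 9
sum of known step durations = 49
dur[0] = total - known = 51 - 49 = 2
L[0] is the binding max in step 0, so L[0] = dur[0] = 2

L[0] = 2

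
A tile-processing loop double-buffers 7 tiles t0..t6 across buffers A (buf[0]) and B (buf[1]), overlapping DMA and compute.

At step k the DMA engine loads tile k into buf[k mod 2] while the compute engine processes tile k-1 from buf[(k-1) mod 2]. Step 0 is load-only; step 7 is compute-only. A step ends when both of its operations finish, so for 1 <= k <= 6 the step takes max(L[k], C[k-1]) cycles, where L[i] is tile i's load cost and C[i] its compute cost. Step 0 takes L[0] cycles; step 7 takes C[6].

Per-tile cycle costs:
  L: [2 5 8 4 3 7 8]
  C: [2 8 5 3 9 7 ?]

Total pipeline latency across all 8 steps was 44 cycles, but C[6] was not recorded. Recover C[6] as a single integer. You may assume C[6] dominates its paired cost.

C[6] = 4

step 0 = dur = L[0]=2 = 2
step 1 = dur = max(L[1]=5, C[0]=2) = 5
step 2 = dur = max(L[2]=8, C[1]=8) = 8
step 3 = dur = max(L[3]=4, C[2]=5) = 5
step 4 = dur = max(L[4]=3, C[3]=3) = 3
step 5 = dur = max(L[5]=7, C[4]=9) = 9
step 6 = dur = max(L[6]=8, C[5]=7) = 8
step 7 = dur = C[6]=? = C[6]  (unknown; binding)
sum of known step durations = 40
dur[7] = total - known = 44 - 40 = 4
C[6] is the binding max in step 7, so C[6] = dur[7] = 4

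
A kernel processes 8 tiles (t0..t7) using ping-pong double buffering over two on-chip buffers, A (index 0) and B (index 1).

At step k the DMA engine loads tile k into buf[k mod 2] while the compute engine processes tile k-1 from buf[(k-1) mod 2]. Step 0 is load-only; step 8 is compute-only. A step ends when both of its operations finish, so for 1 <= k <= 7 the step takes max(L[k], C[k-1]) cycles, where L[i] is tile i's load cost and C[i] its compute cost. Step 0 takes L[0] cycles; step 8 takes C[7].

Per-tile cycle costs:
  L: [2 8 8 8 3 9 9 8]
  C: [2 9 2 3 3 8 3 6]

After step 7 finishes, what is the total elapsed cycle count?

  0. 2=2c; end=2; A:t0 B:-
  1. max(8,2)=8c; end=10; A:t0 B:t1
  2. max(8,9)=9c; end=19; A:t2 B:t1
  3. max(8,2)=8c; end=27; A:t2 B:t3
  4. max(3,3)=3c; end=30; A:t4 B:t3
  5. max(9,3)=9c; end=39; A:t4 B:t5
  6. max(9,8)=9c; end=48; A:t6 B:t5
  7. max(8,3)=8c; end=56; A:t6 B:t7
  8. 6=6c; end=62; A:t6 B:t7

end_cycle[7] = 56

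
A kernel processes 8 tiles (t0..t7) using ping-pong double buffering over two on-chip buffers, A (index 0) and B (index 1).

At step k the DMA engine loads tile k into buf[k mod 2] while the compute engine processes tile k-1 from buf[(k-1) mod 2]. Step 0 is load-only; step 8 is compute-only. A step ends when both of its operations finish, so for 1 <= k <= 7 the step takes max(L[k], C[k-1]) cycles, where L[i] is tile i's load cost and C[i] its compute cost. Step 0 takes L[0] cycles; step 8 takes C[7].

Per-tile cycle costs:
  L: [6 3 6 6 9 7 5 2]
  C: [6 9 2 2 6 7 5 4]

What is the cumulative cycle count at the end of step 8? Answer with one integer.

step 0: L[0]=6 → dur=6, Σ=6 | A=load:t0 B=idle [load-only]
step 1: L[1]=3 C[0]=6 → dur=6, Σ=12 | A=compute:t0 B=load:t1 [compute-bound]
step 2: L[2]=6 C[1]=9 → dur=9, Σ=21 | A=load:t2 B=compute:t1 [compute-bound]
step 3: L[3]=6 C[2]=2 → dur=6, Σ=27 | A=compute:t2 B=load:t3 [load-bound]
step 4: L[4]=9 C[3]=2 → dur=9, Σ=36 | A=load:t4 B=compute:t3 [load-bound]
step 5: L[5]=7 C[4]=6 → dur=7, Σ=43 | A=compute:t4 B=load:t5 [load-bound]
step 6: L[6]=5 C[5]=7 → dur=7, Σ=50 | A=load:t6 B=compute:t5 [compute-bound]
step 7: L[7]=2 C[6]=5 → dur=5, Σ=55 | A=compute:t6 B=load:t7 [compute-bound]
step 8: C[7]=4 → dur=4, Σ=59 | A=idle B=compute:t7 [compute-only]

end_cycle[8] = 59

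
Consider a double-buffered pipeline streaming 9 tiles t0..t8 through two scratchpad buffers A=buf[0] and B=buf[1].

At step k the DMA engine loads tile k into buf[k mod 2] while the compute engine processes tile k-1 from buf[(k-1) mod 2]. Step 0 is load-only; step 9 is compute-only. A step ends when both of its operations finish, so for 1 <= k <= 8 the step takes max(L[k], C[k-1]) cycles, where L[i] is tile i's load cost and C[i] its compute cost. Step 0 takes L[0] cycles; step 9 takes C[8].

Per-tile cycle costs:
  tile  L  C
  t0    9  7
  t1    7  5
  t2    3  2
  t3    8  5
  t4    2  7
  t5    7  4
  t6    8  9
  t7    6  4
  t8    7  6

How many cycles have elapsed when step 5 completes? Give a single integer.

  0. 9=9c; end=9; A:t0 B:-
  1. max(7,7)=7c; end=16; A:t0 B:t1
  2. max(3,5)=5c; end=21; A:t2 B:t1
  3. max(8,2)=8c; end=29; A:t2 B:t3
  4. max(2,5)=5c; end=34; A:t4 B:t3
  5. max(7,7)=7c; end=41; A:t4 B:t5
  6. max(8,4)=8c; end=49; A:t6 B:t5
  7. max(6,9)=9c; end=58; A:t6 B:t7
  8. max(7,4)=7c; end=65; A:t8 B:t7
  9. 6=6c; end=71; A:t8 B:t7

end_cycle[5] = 41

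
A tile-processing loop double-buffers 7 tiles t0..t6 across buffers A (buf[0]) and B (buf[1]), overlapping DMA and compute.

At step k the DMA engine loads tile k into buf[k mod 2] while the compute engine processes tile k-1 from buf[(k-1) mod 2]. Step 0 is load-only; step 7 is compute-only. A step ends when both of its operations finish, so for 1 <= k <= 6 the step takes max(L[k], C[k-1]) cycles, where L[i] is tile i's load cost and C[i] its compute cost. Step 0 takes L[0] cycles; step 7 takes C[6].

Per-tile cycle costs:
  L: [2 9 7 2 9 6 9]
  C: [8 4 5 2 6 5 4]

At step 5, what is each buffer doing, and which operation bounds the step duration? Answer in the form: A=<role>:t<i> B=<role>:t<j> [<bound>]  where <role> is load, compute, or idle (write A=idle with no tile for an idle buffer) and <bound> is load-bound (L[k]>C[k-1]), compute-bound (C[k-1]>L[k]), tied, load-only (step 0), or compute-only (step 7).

step 5: A=compute:t4 B=load:t5 [tied]

k=0 load=t0/2c comp=- wait=2 total=2
k=1 load=t1/9c comp=t0/8c wait=9 total=11
k=2 load=t2/7c comp=t1/4c wait=7 total=18
k=3 load=t3/2c comp=t2/5c wait=5 total=23
k=4 load=t4/9c comp=t3/2c wait=9 total=32
k=5 load=t5/6c comp=t4/6c wait=6 total=38
k=6 load=t6/9c comp=t5/5c wait=9 total=47
k=7 load=- comp=t6/4c wait=4 total=51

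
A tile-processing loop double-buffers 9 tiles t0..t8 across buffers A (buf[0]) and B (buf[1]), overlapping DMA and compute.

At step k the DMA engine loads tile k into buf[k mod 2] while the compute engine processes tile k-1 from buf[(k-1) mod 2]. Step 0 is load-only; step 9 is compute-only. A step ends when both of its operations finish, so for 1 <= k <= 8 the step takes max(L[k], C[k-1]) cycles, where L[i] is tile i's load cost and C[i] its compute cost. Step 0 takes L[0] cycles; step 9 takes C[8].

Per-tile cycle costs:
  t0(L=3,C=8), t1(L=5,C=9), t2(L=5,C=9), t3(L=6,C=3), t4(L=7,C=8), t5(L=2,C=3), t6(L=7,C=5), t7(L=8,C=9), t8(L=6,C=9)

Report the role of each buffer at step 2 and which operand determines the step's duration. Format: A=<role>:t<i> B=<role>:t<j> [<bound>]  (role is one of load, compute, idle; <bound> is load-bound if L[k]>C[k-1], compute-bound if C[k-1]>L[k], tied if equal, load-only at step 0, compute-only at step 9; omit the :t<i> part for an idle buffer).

step 2: A=load:t2 B=compute:t1 [compute-bound]

  0. 3=3c; end=3; A:t0 B:-
  1. max(5,8)=8c; end=11; A:t0 B:t1
  2. max(5,9)=9c; end=20; A:t2 B:t1
  3. max(6,9)=9c; end=29; A:t2 B:t3
  4. max(7,3)=7c; end=36; A:t4 B:t3
  5. max(2,8)=8c; end=44; A:t4 B:t5
  6. max(7,3)=7c; end=51; A:t6 B:t5
  7. max(8,5)=8c; end=59; A:t6 B:t7
  8. max(6,9)=9c; end=68; A:t8 B:t7
  9. 9=9c; end=77; A:t8 B:t7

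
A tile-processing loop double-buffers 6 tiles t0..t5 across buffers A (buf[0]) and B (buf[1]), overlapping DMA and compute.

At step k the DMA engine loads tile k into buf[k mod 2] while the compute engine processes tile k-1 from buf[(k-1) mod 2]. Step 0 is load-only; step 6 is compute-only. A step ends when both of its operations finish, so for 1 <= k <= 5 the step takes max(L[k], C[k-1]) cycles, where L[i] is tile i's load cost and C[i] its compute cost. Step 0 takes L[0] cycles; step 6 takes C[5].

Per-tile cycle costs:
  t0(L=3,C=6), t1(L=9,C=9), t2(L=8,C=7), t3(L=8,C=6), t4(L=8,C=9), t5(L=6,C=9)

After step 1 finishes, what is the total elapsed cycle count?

  0. 3=3c; end=3; A:t0 B:-
  1. max(9,6)=9c; end=12; A:t0 B:t1
  2. max(8,9)=9c; end=21; A:t2 B:t1
  3. max(8,7)=8c; end=29; A:t2 B:t3
  4. max(8,6)=8c; end=37; A:t4 B:t3
  5. max(6,9)=9c; end=46; A:t4 B:t5
  6. 9=9c; end=55; A:t4 B:t5

end_cycle[1] = 12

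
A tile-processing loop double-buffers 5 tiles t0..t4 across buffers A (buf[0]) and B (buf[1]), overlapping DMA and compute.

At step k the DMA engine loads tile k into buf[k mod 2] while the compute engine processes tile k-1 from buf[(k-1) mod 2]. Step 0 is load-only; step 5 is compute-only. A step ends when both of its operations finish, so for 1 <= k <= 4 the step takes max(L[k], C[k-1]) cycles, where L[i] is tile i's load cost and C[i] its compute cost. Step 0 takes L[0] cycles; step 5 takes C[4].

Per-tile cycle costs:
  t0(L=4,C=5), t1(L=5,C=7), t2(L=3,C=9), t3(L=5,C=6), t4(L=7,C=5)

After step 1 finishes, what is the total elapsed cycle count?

step 0: L[0]=4 → dur=4, Σ=4 | A=load:t0 B=idle [load-only]
step 1: L[1]=5 C[0]=5 → dur=5, Σ=9 | A=compute:t0 B=load:t1 [tied]
step 2: L[2]=3 C[1]=7 → dur=7, Σ=16 | A=load:t2 B=compute:t1 [compute-bound]
step 3: L[3]=5 C[2]=9 → dur=9, Σ=25 | A=compute:t2 B=load:t3 [compute-bound]
step 4: L[4]=7 C[3]=6 → dur=7, Σ=32 | A=load:t4 B=compute:t3 [load-bound]
step 5: C[4]=5 → dur=5, Σ=37 | A=compute:t4 B=idle [compute-only]

end_cycle[1] = 9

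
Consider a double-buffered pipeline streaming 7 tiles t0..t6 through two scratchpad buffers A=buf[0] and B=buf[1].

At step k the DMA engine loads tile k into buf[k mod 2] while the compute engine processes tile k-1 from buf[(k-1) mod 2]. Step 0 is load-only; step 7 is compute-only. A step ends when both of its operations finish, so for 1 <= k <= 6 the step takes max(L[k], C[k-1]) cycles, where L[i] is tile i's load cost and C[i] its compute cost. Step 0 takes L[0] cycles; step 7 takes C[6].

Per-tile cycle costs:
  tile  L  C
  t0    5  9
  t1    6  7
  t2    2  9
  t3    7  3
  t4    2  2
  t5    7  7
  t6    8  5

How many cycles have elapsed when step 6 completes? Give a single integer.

end_cycle[6] = 48

  0. 5=5c; end=5; A:t0 B:-
  1. max(6,9)=9c; end=14; A:t0 B:t1
  2. max(2,7)=7c; end=21; A:t2 B:t1
  3. max(7,9)=9c; end=30; A:t2 B:t3
  4. max(2,3)=3c; end=33; A:t4 B:t3
  5. max(7,2)=7c; end=40; A:t4 B:t5
  6. max(8,7)=8c; end=48; A:t6 B:t5
  7. 5=5c; end=53; A:t6 B:t5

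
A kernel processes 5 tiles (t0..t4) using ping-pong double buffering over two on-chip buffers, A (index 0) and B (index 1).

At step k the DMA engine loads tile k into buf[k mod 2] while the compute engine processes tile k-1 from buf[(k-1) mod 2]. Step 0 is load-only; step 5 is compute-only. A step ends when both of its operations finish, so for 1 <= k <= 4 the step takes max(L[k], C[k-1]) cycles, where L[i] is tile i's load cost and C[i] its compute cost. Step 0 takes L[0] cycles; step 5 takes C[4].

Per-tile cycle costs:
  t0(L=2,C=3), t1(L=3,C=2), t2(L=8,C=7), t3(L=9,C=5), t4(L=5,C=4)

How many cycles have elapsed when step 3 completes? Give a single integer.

k=0 load=t0/2c comp=- wait=2 total=2
k=1 load=t1/3c comp=t0/3c wait=3 total=5
k=2 load=t2/8c comp=t1/2c wait=8 total=13
k=3 load=t3/9c comp=t2/7c wait=9 total=22
k=4 load=t4/5c comp=t3/5c wait=5 total=27
k=5 load=- comp=t4/4c wait=4 total=31

end_cycle[3] = 22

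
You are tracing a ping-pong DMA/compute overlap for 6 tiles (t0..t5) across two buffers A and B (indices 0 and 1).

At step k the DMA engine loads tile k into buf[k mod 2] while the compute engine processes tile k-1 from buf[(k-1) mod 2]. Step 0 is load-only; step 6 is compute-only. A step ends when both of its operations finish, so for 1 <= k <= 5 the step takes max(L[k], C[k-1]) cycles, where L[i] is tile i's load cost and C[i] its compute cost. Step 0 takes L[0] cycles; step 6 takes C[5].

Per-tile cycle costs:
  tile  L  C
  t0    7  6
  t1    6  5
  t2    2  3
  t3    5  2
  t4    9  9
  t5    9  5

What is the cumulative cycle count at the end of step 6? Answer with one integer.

k=0 load=t0/7c comp=- wait=7 total=7
k=1 load=t1/6c comp=t0/6c wait=6 total=13
k=2 load=t2/2c comp=t1/5c wait=5 total=18
k=3 load=t3/5c comp=t2/3c wait=5 total=23
k=4 load=t4/9c comp=t3/2c wait=9 total=32
k=5 load=t5/9c comp=t4/9c wait=9 total=41
k=6 load=- comp=t5/5c wait=5 total=46

end_cycle[6] = 46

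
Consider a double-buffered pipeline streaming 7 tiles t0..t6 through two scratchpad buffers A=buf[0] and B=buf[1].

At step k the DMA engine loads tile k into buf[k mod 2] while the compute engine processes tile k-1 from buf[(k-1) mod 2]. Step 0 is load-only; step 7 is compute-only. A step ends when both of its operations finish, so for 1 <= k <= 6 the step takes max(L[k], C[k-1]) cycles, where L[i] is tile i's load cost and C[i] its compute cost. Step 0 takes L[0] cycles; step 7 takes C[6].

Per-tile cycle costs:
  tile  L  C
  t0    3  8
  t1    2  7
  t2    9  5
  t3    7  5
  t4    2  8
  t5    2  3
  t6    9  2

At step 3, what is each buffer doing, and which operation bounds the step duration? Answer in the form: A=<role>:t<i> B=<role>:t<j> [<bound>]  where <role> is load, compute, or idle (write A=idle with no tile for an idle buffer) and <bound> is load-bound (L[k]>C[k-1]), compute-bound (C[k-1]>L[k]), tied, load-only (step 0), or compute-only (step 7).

step 0: L[0]=3 → dur=3, Σ=3 | A=load:t0 B=idle [load-only]
step 1: L[1]=2 C[0]=8 → dur=8, Σ=11 | A=compute:t0 B=load:t1 [compute-bound]
step 2: L[2]=9 C[1]=7 → dur=9, Σ=20 | A=load:t2 B=compute:t1 [load-bound]
step 3: L[3]=7 C[2]=5 → dur=7, Σ=27 | A=compute:t2 B=load:t3 [load-bound]
step 4: L[4]=2 C[3]=5 → dur=5, Σ=32 | A=load:t4 B=compute:t3 [compute-bound]
step 5: L[5]=2 C[4]=8 → dur=8, Σ=40 | A=compute:t4 B=load:t5 [compute-bound]
step 6: L[6]=9 C[5]=3 → dur=9, Σ=49 | A=load:t6 B=compute:t5 [load-bound]
step 7: C[6]=2 → dur=2, Σ=51 | A=compute:t6 B=idle [compute-only]

step 3: A=compute:t2 B=load:t3 [load-bound]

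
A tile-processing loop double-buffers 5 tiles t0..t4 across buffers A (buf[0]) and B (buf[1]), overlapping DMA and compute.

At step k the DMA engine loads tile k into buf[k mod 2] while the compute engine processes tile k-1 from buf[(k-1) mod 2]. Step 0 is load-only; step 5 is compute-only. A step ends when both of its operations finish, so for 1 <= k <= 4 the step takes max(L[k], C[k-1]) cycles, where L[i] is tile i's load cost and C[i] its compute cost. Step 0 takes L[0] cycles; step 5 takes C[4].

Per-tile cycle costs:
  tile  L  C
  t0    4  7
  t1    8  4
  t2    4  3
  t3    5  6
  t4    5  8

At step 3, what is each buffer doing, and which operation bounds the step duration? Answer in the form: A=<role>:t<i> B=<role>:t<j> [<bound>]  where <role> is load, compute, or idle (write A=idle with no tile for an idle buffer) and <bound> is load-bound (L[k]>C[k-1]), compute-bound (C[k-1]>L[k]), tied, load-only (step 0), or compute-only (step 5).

step 3: A=compute:t2 B=load:t3 [load-bound]

  0. 4=4c; end=4; A:t0 B:-
  1. max(8,7)=8c; end=12; A:t0 B:t1
  2. max(4,4)=4c; end=16; A:t2 B:t1
  3. max(5,3)=5c; end=21; A:t2 B:t3
  4. max(5,6)=6c; end=27; A:t4 B:t3
  5. 8=8c; end=35; A:t4 B:t3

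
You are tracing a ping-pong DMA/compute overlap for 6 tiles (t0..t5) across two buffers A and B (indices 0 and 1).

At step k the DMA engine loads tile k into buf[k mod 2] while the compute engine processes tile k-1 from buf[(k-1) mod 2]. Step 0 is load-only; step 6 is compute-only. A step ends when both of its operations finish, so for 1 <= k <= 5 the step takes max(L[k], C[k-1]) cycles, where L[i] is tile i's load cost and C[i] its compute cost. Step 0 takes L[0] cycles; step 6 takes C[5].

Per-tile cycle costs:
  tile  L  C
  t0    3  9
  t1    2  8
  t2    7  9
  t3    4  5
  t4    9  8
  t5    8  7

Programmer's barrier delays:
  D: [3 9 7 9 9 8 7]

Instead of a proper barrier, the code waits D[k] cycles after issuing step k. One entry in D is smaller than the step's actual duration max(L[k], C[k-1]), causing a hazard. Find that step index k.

[0] required=L[0]=3=3 vs D=3 ok
[1] required=max(L[1]=2,C[0]=9)=9 vs D=9 ok
[2] required=max(L[2]=7,C[1]=8)=8 vs D=7 SHORT
[3] required=max(L[3]=4,C[2]=9)=9 vs D=9 ok
[4] required=max(L[4]=9,C[3]=5)=9 vs D=9 ok
[5] required=max(L[5]=8,C[4]=8)=8 vs D=8 ok
[6] required=C[5]=7=7 vs D=7 ok

hazard at step 2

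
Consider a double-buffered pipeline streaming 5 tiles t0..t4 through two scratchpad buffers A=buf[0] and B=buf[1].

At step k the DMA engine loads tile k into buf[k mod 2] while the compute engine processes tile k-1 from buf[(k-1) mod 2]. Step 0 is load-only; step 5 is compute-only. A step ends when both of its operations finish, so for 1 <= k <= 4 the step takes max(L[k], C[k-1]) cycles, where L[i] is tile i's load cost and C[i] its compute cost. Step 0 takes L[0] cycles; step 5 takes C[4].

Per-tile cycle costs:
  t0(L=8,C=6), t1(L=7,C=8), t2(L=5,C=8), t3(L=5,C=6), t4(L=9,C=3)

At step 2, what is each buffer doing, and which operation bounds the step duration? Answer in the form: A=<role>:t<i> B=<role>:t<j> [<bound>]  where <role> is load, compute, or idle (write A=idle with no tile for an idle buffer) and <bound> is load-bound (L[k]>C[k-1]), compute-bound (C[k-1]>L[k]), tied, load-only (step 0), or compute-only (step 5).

step 0: L[0]=8 → dur=8, Σ=8 | A=load:t0 B=idle [load-only]
step 1: L[1]=7 C[0]=6 → dur=7, Σ=15 | A=compute:t0 B=load:t1 [load-bound]
step 2: L[2]=5 C[1]=8 → dur=8, Σ=23 | A=load:t2 B=compute:t1 [compute-bound]
step 3: L[3]=5 C[2]=8 → dur=8, Σ=31 | A=compute:t2 B=load:t3 [compute-bound]
step 4: L[4]=9 C[3]=6 → dur=9, Σ=40 | A=load:t4 B=compute:t3 [load-bound]
step 5: C[4]=3 → dur=3, Σ=43 | A=compute:t4 B=idle [compute-only]

step 2: A=load:t2 B=compute:t1 [compute-bound]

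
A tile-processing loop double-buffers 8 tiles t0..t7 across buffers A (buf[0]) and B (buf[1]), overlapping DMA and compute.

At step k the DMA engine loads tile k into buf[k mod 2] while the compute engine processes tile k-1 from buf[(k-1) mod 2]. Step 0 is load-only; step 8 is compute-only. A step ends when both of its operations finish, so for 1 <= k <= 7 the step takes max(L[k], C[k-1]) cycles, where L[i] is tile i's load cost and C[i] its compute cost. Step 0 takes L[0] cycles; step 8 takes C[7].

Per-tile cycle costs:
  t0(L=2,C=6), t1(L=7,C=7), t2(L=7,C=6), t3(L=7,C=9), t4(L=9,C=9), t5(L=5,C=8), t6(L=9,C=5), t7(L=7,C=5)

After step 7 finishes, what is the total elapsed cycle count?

end_cycle[7] = 57

step 0: L[0]=2 → dur=2, Σ=2 | A=load:t0 B=idle [load-only]
step 1: L[1]=7 C[0]=6 → dur=7, Σ=9 | A=compute:t0 B=load:t1 [load-bound]
step 2: L[2]=7 C[1]=7 → dur=7, Σ=16 | A=load:t2 B=compute:t1 [tied]
step 3: L[3]=7 C[2]=6 → dur=7, Σ=23 | A=compute:t2 B=load:t3 [load-bound]
step 4: L[4]=9 C[3]=9 → dur=9, Σ=32 | A=load:t4 B=compute:t3 [tied]
step 5: L[5]=5 C[4]=9 → dur=9, Σ=41 | A=compute:t4 B=load:t5 [compute-bound]
step 6: L[6]=9 C[5]=8 → dur=9, Σ=50 | A=load:t6 B=compute:t5 [load-bound]
step 7: L[7]=7 C[6]=5 → dur=7, Σ=57 | A=compute:t6 B=load:t7 [load-bound]
step 8: C[7]=5 → dur=5, Σ=62 | A=idle B=compute:t7 [compute-only]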